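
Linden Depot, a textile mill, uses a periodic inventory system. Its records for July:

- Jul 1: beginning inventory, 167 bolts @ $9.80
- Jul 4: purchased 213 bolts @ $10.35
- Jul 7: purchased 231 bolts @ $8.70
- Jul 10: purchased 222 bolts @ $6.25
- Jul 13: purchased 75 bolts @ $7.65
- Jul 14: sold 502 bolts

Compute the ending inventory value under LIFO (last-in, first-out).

Jul 14, 502 sold [LIFO — newest first]: 75 @ $7.65 + 222 @ $6.25 + 205 @ $8.70 = $3,744.75
Ending inventory: 167 @ $9.80 + 213 @ $10.35 + 26 @ $8.70 = $4,067.35
Check: goods available $7,812.10 = COGS $3,744.75 + ending $4,067.35

Ending inventory = $4,067.35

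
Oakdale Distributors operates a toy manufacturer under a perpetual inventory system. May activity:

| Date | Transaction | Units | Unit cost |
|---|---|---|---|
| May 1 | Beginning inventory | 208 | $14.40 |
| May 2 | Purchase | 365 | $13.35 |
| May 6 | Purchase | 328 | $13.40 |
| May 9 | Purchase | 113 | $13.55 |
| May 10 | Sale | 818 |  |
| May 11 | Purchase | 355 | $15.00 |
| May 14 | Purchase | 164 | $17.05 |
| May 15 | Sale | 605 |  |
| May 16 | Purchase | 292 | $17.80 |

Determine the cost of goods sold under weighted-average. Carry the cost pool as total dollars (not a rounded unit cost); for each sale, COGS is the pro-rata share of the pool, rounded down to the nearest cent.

COGS = $20,255.87

After May 1: 208 on hand, pool $2,995.20 (≈ $14.4000 each)
After May 2: 573 on hand, pool $7,867.95 (≈ $13.7312 each)
After May 6: 901 on hand, pool $12,263.15 (≈ $13.6106 each)
After May 9: 1014 on hand, pool $13,794.30 (≈ $13.6038 each)
May 10, sell 818: 818/1014 × $13,794.30 → $11,127.94
After May 11: 551 on hand, pool $7,991.36 (≈ $14.5034 each)
After May 14: 715 on hand, pool $10,787.56 (≈ $15.0875 each)
May 15, sell 605: 605/715 × $10,787.56 → $9,127.93
After May 16: 402 on hand, pool $6,857.23 (≈ $17.0578 each)
Total COGS = $11,127.94 + $9,127.93 = $20,255.87
Ending inventory (cost pool remaining) = $6,857.23
Check: goods available $27,113.10 = COGS $20,255.87 + ending $6,857.23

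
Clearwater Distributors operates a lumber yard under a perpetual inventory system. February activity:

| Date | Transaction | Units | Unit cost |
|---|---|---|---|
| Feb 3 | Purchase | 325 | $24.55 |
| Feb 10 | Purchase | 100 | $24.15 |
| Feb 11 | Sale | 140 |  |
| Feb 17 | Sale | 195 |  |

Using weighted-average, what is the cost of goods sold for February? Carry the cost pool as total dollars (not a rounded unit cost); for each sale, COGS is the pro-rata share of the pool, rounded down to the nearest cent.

After Feb 3: 325 on hand, pool $7,978.75 (≈ $24.5500 each)
After Feb 10: 425 on hand, pool $10,393.75 (≈ $24.4559 each)
Feb 11, sell 140: 140/425 × $10,393.75 → $3,423.82
Feb 17, sell 195: 195/285 × $6,969.93 → $4,768.89
Total COGS = $3,423.82 + $4,768.89 = $8,192.71
Ending inventory (cost pool remaining) = $2,201.04
Check: goods available $10,393.75 = COGS $8,192.71 + ending $2,201.04

COGS = $8,192.71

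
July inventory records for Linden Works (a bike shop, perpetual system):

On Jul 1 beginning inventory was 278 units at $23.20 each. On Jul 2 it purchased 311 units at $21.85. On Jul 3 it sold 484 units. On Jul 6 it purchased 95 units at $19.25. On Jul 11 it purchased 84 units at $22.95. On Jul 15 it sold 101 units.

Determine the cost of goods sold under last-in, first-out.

COGS = $13,064.00

Jul 3, 484 sold [LIFO — newest first]: 311 @ $21.85 + 173 @ $23.20 = $10,808.95
Jul 15, 101 sold [LIFO — newest first]: 84 @ $22.95 + 17 @ $19.25 = $2,255.05
Total COGS = $10,808.95 + $2,255.05 = $13,064.00
Ending inventory: 105 @ $23.20 + 78 @ $19.25 = $3,937.50
Check: goods available $17,001.50 = COGS $13,064.00 + ending $3,937.50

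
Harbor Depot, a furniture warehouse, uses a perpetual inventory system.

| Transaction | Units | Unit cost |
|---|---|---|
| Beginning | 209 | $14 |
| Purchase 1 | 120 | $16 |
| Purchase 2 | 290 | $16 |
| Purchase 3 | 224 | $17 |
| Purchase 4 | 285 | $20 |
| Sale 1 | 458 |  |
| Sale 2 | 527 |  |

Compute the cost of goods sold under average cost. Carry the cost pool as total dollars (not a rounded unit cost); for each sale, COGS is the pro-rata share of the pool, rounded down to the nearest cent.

After Beginning: 209 on hand, pool $2,926.00 (≈ $14.0000 each)
After Purchase 1: 329 on hand, pool $4,846.00 (≈ $14.7295 each)
After Purchase 2: 619 on hand, pool $9,486.00 (≈ $15.3247 each)
After Purchase 3: 843 on hand, pool $13,294.00 (≈ $15.7699 each)
After Purchase 4: 1128 on hand, pool $18,994.00 (≈ $16.8387 each)
Sale 1, sell 458: 458/1128 × $18,994.00 → $7,712.10
Sale 2, sell 527: 527/670 × $11,281.90 → $8,873.97
Total COGS = $7,712.10 + $8,873.97 = $16,586.07
Ending inventory (cost pool remaining) = $2,407.93

COGS = $16,586.07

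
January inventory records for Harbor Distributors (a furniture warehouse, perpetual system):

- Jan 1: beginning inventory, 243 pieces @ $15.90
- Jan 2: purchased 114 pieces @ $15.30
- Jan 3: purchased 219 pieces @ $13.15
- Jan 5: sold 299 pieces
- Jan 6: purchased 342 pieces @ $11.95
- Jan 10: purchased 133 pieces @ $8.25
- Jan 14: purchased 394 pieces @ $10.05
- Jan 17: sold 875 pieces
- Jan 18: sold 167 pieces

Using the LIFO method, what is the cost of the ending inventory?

Ending inventory = $1,653.60

Jan 5, 299 sold [LIFO — newest first]: 219 @ $13.15 + 80 @ $15.30 = $4,103.85
Jan 17, 875 sold [LIFO — newest first]: 394 @ $10.05 + 133 @ $8.25 + 342 @ $11.95 + 6 @ $15.30 = $9,235.65
Jan 18, 167 sold [LIFO — newest first]: 28 @ $15.30 + 139 @ $15.90 = $2,638.50
Total COGS = $4,103.85 + $9,235.65 + $2,638.50 = $15,978.00
Ending inventory: 104 @ $15.90 = $1,653.60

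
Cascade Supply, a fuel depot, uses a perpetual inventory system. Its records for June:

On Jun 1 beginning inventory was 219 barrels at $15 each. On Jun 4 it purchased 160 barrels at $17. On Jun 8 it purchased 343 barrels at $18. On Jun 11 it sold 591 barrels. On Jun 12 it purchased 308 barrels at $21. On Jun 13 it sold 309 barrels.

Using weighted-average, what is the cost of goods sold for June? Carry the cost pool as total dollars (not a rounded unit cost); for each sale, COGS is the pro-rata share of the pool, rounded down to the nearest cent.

After Jun 1: 219 on hand, pool $3,285.00 (≈ $15.0000 each)
After Jun 4: 379 on hand, pool $6,005.00 (≈ $15.8443 each)
After Jun 8: 722 on hand, pool $12,179.00 (≈ $16.8684 each)
Jun 11, sell 591: 591/722 × $12,179.00 → $9,969.23
After Jun 12: 439 on hand, pool $8,677.77 (≈ $19.7671 each)
Jun 13, sell 309: 309/439 × $8,677.77 → $6,108.04
Total COGS = $9,969.23 + $6,108.04 = $16,077.27
Ending inventory (cost pool remaining) = $2,569.73
Check: goods available $18,647.00 = COGS $16,077.27 + ending $2,569.73

COGS = $16,077.27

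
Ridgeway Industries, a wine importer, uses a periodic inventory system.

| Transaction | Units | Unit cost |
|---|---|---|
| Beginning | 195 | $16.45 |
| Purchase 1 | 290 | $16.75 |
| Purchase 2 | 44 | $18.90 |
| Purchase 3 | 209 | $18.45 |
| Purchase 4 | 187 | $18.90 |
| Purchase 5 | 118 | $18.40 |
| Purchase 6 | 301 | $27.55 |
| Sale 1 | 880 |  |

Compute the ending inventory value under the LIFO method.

Ending inventory = $7,713.50

Sale 1 (880) [LIFO — newest first]: 301 @ $27.55 + 118 @ $18.40 + 187 @ $18.90 + 209 @ $18.45 + 44 @ $18.90 + 21 @ $16.75 = $19,037.45
Ending inventory: 195 @ $16.45 + 269 @ $16.75 = $7,713.50
Check: goods available $26,750.95 = COGS $19,037.45 + ending $7,713.50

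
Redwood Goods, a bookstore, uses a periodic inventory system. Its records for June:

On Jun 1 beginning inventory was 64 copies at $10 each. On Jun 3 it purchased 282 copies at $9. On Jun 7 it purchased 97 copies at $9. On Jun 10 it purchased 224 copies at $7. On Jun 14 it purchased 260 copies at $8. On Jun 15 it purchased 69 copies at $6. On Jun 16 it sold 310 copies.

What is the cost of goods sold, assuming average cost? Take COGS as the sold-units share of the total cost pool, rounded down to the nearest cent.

Jun 16, sell 310: 310/996 × $8,113.00 → $2,525.13
Ending inventory (cost pool remaining) = $5,587.87
Check: goods available $8,113.00 = COGS $2,525.13 + ending $5,587.87

COGS = $2,525.13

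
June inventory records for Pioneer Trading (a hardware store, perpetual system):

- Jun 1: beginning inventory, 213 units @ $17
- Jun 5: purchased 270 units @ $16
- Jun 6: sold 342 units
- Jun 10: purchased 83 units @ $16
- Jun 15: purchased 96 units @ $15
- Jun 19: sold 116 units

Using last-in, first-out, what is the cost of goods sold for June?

COGS = $7,304

Jun 6, 342 sold [LIFO — newest first]: 270 @ $16 + 72 @ $17 = $5,544
Jun 19, 116 sold [LIFO — newest first]: 96 @ $15 + 20 @ $16 = $1,760
Total COGS = $5,544 + $1,760 = $7,304
Ending inventory: 141 @ $17 + 63 @ $16 = $3,405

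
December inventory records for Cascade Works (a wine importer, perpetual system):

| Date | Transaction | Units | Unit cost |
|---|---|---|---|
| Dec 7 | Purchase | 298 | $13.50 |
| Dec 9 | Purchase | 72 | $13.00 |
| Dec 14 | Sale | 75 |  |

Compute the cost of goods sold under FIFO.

COGS = $1,012.50

Dec 14, 75 sold [FIFO — oldest first]: 75 @ $13.50 = $1,012.50
Ending inventory: 223 @ $13.50 + 72 @ $13.00 = $3,946.50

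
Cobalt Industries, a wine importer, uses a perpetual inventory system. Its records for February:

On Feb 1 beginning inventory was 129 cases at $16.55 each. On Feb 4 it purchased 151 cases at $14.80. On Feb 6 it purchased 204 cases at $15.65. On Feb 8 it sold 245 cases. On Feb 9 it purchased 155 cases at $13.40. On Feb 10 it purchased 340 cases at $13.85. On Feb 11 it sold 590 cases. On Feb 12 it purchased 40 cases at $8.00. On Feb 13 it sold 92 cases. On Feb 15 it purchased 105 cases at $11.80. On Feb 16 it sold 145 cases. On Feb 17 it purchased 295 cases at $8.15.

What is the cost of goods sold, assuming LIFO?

COGS = $15,046.75

Feb 8, 245 sold [LIFO — newest first]: 204 @ $15.65 + 41 @ $14.80 = $3,799.40
Feb 11, 590 sold [LIFO — newest first]: 340 @ $13.85 + 155 @ $13.40 + 95 @ $14.80 = $8,192.00
Feb 13, 92 sold [LIFO — newest first]: 40 @ $8.00 + 15 @ $14.80 + 37 @ $16.55 = $1,154.35
Feb 16, 145 sold [LIFO — newest first]: 105 @ $11.80 + 40 @ $16.55 = $1,901.00
Total COGS = $3,799.40 + $8,192.00 + $1,154.35 + $1,901.00 = $15,046.75
Ending inventory: 52 @ $16.55 + 295 @ $8.15 = $3,264.85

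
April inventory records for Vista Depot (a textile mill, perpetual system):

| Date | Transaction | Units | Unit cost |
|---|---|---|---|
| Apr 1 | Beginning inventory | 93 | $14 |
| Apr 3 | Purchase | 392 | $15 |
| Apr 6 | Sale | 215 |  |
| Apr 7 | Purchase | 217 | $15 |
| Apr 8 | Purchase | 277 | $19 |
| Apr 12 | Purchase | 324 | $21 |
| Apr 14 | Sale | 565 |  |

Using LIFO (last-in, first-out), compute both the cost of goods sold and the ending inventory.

Apr 6, 215 sold [LIFO — newest first]: 215 @ $15 = $3,225
Apr 14, 565 sold [LIFO — newest first]: 324 @ $21 + 241 @ $19 = $11,383
Total COGS = $3,225 + $11,383 = $14,608
Ending inventory: 93 @ $14 + 177 @ $15 + 217 @ $15 + 36 @ $19 = $7,896

COGS = $14,608; ending inventory = $7,896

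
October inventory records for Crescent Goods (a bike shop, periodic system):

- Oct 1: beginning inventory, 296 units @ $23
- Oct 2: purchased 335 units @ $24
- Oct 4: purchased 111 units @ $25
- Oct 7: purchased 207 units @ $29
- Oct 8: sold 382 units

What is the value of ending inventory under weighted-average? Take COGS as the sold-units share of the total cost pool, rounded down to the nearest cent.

Ending inventory = $14,115.86

Oct 8, sell 382: 382/949 × $23,626.00 → $9,510.14
Ending inventory (cost pool remaining) = $14,115.86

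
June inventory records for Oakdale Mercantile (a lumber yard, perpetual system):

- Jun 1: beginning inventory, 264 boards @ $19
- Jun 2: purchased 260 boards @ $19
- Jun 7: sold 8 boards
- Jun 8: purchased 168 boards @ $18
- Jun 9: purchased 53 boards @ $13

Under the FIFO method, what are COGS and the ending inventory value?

Jun 7, 8 sold [FIFO — oldest first]: 8 @ $19 = $152
Ending inventory: 256 @ $19 + 260 @ $19 + 168 @ $18 + 53 @ $13 = $13,517

COGS = $152; ending inventory = $13,517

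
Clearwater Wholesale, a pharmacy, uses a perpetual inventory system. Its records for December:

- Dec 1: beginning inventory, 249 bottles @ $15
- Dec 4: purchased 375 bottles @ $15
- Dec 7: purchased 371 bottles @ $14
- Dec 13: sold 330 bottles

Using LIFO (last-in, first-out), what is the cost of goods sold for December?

COGS = $4,620

Dec 13, 330 sold [LIFO — newest first]: 330 @ $14 = $4,620
Ending inventory: 249 @ $15 + 375 @ $15 + 41 @ $14 = $9,934
Check: goods available $14,554 = COGS $4,620 + ending $9,934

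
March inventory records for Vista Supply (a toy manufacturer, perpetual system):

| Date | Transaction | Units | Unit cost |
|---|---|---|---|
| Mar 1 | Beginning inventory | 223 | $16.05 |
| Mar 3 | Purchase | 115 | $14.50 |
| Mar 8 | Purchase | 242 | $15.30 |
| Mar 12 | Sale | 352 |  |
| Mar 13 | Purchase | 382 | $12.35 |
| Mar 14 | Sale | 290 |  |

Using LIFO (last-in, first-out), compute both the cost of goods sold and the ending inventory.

COGS = $8,879.10; ending inventory = $4,787.85

Mar 12, 352 sold [LIFO — newest first]: 242 @ $15.30 + 110 @ $14.50 = $5,297.60
Mar 14, 290 sold [LIFO — newest first]: 290 @ $12.35 = $3,581.50
Total COGS = $5,297.60 + $3,581.50 = $8,879.10
Ending inventory: 223 @ $16.05 + 5 @ $14.50 + 92 @ $12.35 = $4,787.85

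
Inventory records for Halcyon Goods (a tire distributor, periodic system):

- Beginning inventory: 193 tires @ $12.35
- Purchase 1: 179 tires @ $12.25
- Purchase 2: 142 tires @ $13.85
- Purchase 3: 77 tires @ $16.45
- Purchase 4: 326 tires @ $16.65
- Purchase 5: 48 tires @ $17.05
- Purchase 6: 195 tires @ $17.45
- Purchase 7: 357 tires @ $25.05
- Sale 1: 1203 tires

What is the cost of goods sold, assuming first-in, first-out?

COGS = $18,535.85

Sale 1 (1203) [FIFO — oldest first]: 193 @ $12.35 + 179 @ $12.25 + 142 @ $13.85 + 77 @ $16.45 + 326 @ $16.65 + 48 @ $17.05 + 195 @ $17.45 + 43 @ $25.05 = $18,535.85
Ending inventory: 314 @ $25.05 = $7,865.70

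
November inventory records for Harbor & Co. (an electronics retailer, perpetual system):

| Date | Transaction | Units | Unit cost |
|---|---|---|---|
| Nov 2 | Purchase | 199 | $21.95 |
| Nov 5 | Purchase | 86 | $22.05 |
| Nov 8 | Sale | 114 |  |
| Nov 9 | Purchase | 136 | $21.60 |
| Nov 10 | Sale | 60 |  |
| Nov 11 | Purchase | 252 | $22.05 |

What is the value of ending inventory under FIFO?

Ending inventory = $10,939.25

Nov 8, 114 sold [FIFO — oldest first]: 114 @ $21.95 = $2,502.30
Nov 10, 60 sold [FIFO — oldest first]: 60 @ $21.95 = $1,317.00
Total COGS = $2,502.30 + $1,317.00 = $3,819.30
Ending inventory: 25 @ $21.95 + 86 @ $22.05 + 136 @ $21.60 + 252 @ $22.05 = $10,939.25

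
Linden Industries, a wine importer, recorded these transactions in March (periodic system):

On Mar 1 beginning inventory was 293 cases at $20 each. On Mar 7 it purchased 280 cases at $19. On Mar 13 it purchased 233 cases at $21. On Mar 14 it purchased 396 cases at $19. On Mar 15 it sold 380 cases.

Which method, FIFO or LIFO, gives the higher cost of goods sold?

FIFO COGS: 293 @ $20 + 87 @ $19 = $7,513
LIFO COGS: 380 @ $19 = $7,220

FIFO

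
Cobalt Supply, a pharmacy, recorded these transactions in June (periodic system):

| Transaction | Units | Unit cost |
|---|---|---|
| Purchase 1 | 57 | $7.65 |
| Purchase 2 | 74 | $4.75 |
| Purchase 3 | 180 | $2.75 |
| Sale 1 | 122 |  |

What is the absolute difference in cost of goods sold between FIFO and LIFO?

$409.30

FIFO COGS: 57 @ $7.65 + 65 @ $4.75 = $744.80
LIFO COGS: 122 @ $2.75 = $335.50
Difference = |$744.80 − $335.50| = $409.30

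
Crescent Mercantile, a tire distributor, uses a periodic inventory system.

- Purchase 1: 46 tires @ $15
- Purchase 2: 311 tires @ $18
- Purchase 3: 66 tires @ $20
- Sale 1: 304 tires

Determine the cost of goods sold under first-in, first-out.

Sale 1 (304) [FIFO — oldest first]: 46 @ $15 + 258 @ $18 = $5,334
Ending inventory: 53 @ $18 + 66 @ $20 = $2,274

COGS = $5,334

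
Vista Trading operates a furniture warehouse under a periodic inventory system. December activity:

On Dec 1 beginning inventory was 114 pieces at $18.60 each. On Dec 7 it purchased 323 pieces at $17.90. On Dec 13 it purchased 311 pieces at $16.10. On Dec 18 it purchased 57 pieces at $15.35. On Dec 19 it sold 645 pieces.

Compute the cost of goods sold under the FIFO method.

Dec 19, 645 sold [FIFO — oldest first]: 114 @ $18.60 + 323 @ $17.90 + 208 @ $16.10 = $11,250.90
Ending inventory: 103 @ $16.10 + 57 @ $15.35 = $2,533.25

COGS = $11,250.90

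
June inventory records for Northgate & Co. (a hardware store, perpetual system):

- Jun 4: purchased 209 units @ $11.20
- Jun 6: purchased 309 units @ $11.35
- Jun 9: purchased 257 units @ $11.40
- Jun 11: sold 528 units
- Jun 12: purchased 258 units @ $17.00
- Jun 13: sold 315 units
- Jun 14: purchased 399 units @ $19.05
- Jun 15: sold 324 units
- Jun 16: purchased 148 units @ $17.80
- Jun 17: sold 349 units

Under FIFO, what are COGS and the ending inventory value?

Jun 11, 528 sold [FIFO — oldest first]: 209 @ $11.20 + 309 @ $11.35 + 10 @ $11.40 = $5,961.95
Jun 13, 315 sold [FIFO — oldest first]: 247 @ $11.40 + 68 @ $17.00 = $3,971.80
Jun 15, 324 sold [FIFO — oldest first]: 190 @ $17.00 + 134 @ $19.05 = $5,782.70
Jun 17, 349 sold [FIFO — oldest first]: 265 @ $19.05 + 84 @ $17.80 = $6,543.45
Total COGS = $5,961.95 + $3,971.80 + $5,782.70 + $6,543.45 = $22,259.90
Ending inventory: 64 @ $17.80 = $1,139.20
Check: goods available $23,399.10 = COGS $22,259.90 + ending $1,139.20

COGS = $22,259.90; ending inventory = $1,139.20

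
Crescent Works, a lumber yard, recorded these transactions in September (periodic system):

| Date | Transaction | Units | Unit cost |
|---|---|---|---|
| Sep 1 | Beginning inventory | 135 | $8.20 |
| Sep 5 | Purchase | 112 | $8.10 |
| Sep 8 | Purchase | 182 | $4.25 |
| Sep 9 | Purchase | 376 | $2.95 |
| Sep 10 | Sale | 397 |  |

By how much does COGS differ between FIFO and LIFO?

$1,453.25

FIFO COGS: 135 @ $8.20 + 112 @ $8.10 + 150 @ $4.25 = $2,651.70
LIFO COGS: 376 @ $2.95 + 21 @ $4.25 = $1,198.45
Difference = |$2,651.70 − $1,198.45| = $1,453.25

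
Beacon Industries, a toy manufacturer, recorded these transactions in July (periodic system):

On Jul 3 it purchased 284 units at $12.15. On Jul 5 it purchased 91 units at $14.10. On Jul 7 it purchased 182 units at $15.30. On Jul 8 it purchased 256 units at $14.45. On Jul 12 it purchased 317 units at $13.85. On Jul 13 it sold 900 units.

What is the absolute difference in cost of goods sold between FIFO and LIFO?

$391.00

FIFO COGS: 284 @ $12.15 + 91 @ $14.10 + 182 @ $15.30 + 256 @ $14.45 + 87 @ $13.85 = $12,422.45
LIFO COGS: 317 @ $13.85 + 256 @ $14.45 + 182 @ $15.30 + 91 @ $14.10 + 54 @ $12.15 = $12,813.45
Difference = |$12,422.45 − $12,813.45| = $391.00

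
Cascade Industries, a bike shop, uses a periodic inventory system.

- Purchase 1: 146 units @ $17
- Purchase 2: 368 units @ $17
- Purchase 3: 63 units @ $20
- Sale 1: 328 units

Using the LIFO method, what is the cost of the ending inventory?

Sale 1 (328) [LIFO — newest first]: 63 @ $20 + 265 @ $17 = $5,765
Ending inventory: 146 @ $17 + 103 @ $17 = $4,233
Check: goods available $9,998 = COGS $5,765 + ending $4,233

Ending inventory = $4,233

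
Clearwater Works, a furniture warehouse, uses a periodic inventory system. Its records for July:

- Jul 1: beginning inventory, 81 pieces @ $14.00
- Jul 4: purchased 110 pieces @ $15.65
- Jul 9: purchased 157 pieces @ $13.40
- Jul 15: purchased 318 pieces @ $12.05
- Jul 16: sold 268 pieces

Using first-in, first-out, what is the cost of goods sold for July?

Jul 16, 268 sold [FIFO — oldest first]: 81 @ $14.00 + 110 @ $15.65 + 77 @ $13.40 = $3,887.30
Ending inventory: 80 @ $13.40 + 318 @ $12.05 = $4,903.90

COGS = $3,887.30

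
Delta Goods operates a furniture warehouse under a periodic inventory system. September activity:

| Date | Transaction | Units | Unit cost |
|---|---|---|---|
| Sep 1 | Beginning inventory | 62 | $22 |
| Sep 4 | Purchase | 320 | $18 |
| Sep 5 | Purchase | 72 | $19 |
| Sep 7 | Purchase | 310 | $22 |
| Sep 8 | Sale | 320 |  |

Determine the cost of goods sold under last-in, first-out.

Sep 8, 320 sold [LIFO — newest first]: 310 @ $22 + 10 @ $19 = $7,010
Ending inventory: 62 @ $22 + 320 @ $18 + 62 @ $19 = $8,302
Check: goods available $15,312 = COGS $7,010 + ending $8,302

COGS = $7,010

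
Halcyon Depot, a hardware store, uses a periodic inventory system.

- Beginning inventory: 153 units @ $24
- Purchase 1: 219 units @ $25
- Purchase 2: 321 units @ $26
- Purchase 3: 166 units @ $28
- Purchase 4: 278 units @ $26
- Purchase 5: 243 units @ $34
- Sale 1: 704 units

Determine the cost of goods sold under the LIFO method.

Sale 1 (704) [LIFO — newest first]: 243 @ $34 + 278 @ $26 + 166 @ $28 + 17 @ $26 = $20,580
Ending inventory: 153 @ $24 + 219 @ $25 + 304 @ $26 = $17,051

COGS = $20,580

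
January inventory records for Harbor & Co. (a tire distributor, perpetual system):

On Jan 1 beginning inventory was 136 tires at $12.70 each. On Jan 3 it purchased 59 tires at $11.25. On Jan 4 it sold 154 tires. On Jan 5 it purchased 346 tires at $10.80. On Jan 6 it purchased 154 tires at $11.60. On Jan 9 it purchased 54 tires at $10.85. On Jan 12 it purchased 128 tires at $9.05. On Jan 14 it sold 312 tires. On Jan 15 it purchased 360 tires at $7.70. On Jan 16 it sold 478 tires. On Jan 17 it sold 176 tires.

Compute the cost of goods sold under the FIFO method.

COGS = $11,529.55

Jan 4, 154 sold [FIFO — oldest first]: 136 @ $12.70 + 18 @ $11.25 = $1,929.70
Jan 14, 312 sold [FIFO — oldest first]: 41 @ $11.25 + 271 @ $10.80 = $3,388.05
Jan 16, 478 sold [FIFO — oldest first]: 75 @ $10.80 + 154 @ $11.60 + 54 @ $10.85 + 128 @ $9.05 + 67 @ $7.70 = $4,856.60
Jan 17, 176 sold [FIFO — oldest first]: 176 @ $7.70 = $1,355.20
Total COGS = $1,929.70 + $3,388.05 + $4,856.60 + $1,355.20 = $11,529.55
Ending inventory: 117 @ $7.70 = $900.90
Check: goods available $12,430.45 = COGS $11,529.55 + ending $900.90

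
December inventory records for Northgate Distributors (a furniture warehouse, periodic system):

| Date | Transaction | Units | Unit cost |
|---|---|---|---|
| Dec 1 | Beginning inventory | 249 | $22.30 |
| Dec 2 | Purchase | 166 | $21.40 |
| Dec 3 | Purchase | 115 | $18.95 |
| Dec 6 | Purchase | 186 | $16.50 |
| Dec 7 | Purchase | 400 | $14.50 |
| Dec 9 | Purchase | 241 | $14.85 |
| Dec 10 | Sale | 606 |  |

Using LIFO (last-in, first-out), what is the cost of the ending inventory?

Dec 10, 606 sold [LIFO — newest first]: 241 @ $14.85 + 365 @ $14.50 = $8,871.35
Ending inventory: 249 @ $22.30 + 166 @ $21.40 + 115 @ $18.95 + 186 @ $16.50 + 35 @ $14.50 = $14,860.85

Ending inventory = $14,860.85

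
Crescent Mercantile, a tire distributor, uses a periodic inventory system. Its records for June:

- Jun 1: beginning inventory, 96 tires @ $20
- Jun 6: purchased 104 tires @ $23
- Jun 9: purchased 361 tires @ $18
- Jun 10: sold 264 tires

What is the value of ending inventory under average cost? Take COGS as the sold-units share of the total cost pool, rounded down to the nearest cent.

Ending inventory = $5,722.95

Jun 10, sell 264: 264/561 × $10,810.00 → $5,087.05
Ending inventory (cost pool remaining) = $5,722.95
Check: goods available $10,810.00 = COGS $5,087.05 + ending $5,722.95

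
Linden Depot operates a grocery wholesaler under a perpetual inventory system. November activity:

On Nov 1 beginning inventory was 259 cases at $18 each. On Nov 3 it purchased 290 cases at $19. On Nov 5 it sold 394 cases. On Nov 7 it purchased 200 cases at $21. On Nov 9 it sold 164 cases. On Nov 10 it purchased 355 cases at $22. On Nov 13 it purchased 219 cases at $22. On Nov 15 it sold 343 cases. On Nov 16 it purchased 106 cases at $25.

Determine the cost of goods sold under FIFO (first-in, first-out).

COGS = $17,716

Nov 5, 394 sold [FIFO — oldest first]: 259 @ $18 + 135 @ $19 = $7,227
Nov 9, 164 sold [FIFO — oldest first]: 155 @ $19 + 9 @ $21 = $3,134
Nov 15, 343 sold [FIFO — oldest first]: 191 @ $21 + 152 @ $22 = $7,355
Total COGS = $7,227 + $3,134 + $7,355 = $17,716
Ending inventory: 203 @ $22 + 219 @ $22 + 106 @ $25 = $11,934
Check: goods available $29,650 = COGS $17,716 + ending $11,934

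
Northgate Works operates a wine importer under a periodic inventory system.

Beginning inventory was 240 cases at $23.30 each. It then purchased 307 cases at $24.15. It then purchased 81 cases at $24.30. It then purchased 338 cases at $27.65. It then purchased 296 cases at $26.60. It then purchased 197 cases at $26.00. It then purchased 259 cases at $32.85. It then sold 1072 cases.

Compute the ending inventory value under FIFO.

Ending inventory = $18,684.15

Sale 1 (1072) [FIFO — oldest first]: 240 @ $23.30 + 307 @ $24.15 + 81 @ $24.30 + 338 @ $27.65 + 106 @ $26.60 = $27,139.65
Ending inventory: 190 @ $26.60 + 197 @ $26.00 + 259 @ $32.85 = $18,684.15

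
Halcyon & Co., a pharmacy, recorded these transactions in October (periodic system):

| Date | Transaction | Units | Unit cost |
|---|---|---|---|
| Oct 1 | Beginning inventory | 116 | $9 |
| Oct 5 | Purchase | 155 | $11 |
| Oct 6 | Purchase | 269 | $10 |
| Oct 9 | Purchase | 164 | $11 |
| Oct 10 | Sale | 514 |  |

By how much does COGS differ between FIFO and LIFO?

FIFO COGS: 116 @ $9 + 155 @ $11 + 243 @ $10 = $5,179
LIFO COGS: 164 @ $11 + 269 @ $10 + 81 @ $11 = $5,385
Difference = |$5,179 − $5,385| = $206

$206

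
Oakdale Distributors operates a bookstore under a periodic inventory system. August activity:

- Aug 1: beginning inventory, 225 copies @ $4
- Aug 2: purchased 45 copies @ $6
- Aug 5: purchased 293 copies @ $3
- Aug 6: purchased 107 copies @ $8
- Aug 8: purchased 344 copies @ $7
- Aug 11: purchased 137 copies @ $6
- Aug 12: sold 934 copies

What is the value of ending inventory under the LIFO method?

Aug 12, 934 sold [LIFO — newest first]: 137 @ $6 + 344 @ $7 + 107 @ $8 + 293 @ $3 + 45 @ $6 + 8 @ $4 = $5,267
Ending inventory: 217 @ $4 = $868

Ending inventory = $868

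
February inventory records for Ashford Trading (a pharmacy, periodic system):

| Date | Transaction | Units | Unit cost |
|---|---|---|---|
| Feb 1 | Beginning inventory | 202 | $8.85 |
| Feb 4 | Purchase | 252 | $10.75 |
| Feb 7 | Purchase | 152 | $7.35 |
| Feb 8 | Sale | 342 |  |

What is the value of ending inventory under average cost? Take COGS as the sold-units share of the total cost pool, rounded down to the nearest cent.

Ending inventory = $2,445.66

Feb 8, sell 342: 342/606 × $5,613.90 → $3,168.24
Ending inventory (cost pool remaining) = $2,445.66
Check: goods available $5,613.90 = COGS $3,168.24 + ending $2,445.66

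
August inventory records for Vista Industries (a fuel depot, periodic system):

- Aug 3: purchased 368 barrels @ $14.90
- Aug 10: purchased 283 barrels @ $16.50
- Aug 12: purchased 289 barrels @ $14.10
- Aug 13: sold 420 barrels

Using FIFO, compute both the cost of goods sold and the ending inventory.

Aug 13, 420 sold [FIFO — oldest first]: 368 @ $14.90 + 52 @ $16.50 = $6,341.20
Ending inventory: 231 @ $16.50 + 289 @ $14.10 = $7,886.40

COGS = $6,341.20; ending inventory = $7,886.40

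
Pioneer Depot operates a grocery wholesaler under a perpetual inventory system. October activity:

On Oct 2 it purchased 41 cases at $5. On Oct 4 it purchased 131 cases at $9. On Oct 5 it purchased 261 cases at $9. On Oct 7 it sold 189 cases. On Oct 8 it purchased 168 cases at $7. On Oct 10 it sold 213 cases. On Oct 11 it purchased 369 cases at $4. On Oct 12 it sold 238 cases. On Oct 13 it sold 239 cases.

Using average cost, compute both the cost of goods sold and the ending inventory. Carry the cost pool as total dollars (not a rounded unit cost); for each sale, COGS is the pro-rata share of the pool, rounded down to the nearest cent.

COGS = $5,894.73; ending inventory = $490.27

After Oct 2: 41 on hand, pool $205.00 (≈ $5.0000 each)
After Oct 4: 172 on hand, pool $1,384.00 (≈ $8.0465 each)
After Oct 5: 433 on hand, pool $3,733.00 (≈ $8.6212 each)
Oct 7, sell 189: 189/433 × $3,733.00 → $1,629.41
After Oct 8: 412 on hand, pool $3,279.59 (≈ $7.9602 each)
Oct 10, sell 213: 213/412 × $3,279.59 → $1,695.51
After Oct 11: 568 on hand, pool $3,060.08 (≈ $5.3875 each)
Oct 12, sell 238: 238/568 × $3,060.08 → $1,282.21
Oct 13, sell 239: 239/330 × $1,777.87 → $1,287.60
Total COGS = $1,629.41 + $1,695.51 + $1,282.21 + $1,287.60 = $5,894.73
Ending inventory (cost pool remaining) = $490.27
Check: goods available $6,385.00 = COGS $5,894.73 + ending $490.27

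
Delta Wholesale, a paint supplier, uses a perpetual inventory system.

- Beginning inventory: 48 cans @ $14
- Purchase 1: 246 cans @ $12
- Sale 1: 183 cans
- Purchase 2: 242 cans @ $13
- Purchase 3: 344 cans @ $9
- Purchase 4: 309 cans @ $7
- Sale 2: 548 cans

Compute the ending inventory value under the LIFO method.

Sale 1 (183) [LIFO — newest first]: 183 @ $12 = $2,196
Sale 2 (548) [LIFO — newest first]: 309 @ $7 + 239 @ $9 = $4,314
Total COGS = $2,196 + $4,314 = $6,510
Ending inventory: 48 @ $14 + 63 @ $12 + 242 @ $13 + 105 @ $9 = $5,519
Check: goods available $12,029 = COGS $6,510 + ending $5,519

Ending inventory = $5,519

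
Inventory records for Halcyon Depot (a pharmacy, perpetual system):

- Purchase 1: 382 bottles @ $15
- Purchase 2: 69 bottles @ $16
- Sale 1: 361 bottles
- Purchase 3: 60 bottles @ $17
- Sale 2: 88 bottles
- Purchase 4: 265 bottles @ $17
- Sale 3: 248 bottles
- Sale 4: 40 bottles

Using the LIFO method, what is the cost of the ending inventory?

Sale 1 (361) [LIFO — newest first]: 69 @ $16 + 292 @ $15 = $5,484
Sale 2 (88) [LIFO — newest first]: 60 @ $17 + 28 @ $15 = $1,440
Sale 3 (248) [LIFO — newest first]: 248 @ $17 = $4,216
Sale 4 (40) [LIFO — newest first]: 17 @ $17 + 23 @ $15 = $634
Total COGS = $5,484 + $1,440 + $4,216 + $634 = $11,774
Ending inventory: 39 @ $15 = $585

Ending inventory = $585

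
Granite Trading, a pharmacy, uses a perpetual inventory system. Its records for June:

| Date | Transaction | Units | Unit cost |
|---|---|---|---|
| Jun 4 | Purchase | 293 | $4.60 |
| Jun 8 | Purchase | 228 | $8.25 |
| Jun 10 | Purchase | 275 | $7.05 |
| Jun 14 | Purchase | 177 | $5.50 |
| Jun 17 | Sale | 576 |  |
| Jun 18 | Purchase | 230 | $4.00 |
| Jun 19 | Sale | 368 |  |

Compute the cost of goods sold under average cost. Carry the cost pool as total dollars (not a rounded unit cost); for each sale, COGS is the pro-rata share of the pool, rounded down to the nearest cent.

After Jun 4: 293 on hand, pool $1,347.80 (≈ $4.6000 each)
After Jun 8: 521 on hand, pool $3,228.80 (≈ $6.1973 each)
After Jun 10: 796 on hand, pool $5,167.55 (≈ $6.4919 each)
After Jun 14: 973 on hand, pool $6,141.05 (≈ $6.3115 each)
Jun 17, sell 576: 576/973 × $6,141.05 → $3,635.40
After Jun 18: 627 on hand, pool $3,425.65 (≈ $5.4636 each)
Jun 19, sell 368: 368/627 × $3,425.65 → $2,010.58
Total COGS = $3,635.40 + $2,010.58 = $5,645.98
Ending inventory (cost pool remaining) = $1,415.07

COGS = $5,645.98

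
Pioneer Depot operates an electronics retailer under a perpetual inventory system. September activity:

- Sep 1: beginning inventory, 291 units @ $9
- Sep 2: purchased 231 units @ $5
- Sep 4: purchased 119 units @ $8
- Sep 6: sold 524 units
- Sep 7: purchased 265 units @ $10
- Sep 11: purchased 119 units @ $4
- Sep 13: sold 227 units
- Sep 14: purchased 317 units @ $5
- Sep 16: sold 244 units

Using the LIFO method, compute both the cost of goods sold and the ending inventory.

COGS = $6,449; ending inventory = $2,988

Sep 6, 524 sold [LIFO — newest first]: 119 @ $8 + 231 @ $5 + 174 @ $9 = $3,673
Sep 13, 227 sold [LIFO — newest first]: 119 @ $4 + 108 @ $10 = $1,556
Sep 16, 244 sold [LIFO — newest first]: 244 @ $5 = $1,220
Total COGS = $3,673 + $1,556 + $1,220 = $6,449
Ending inventory: 117 @ $9 + 157 @ $10 + 73 @ $5 = $2,988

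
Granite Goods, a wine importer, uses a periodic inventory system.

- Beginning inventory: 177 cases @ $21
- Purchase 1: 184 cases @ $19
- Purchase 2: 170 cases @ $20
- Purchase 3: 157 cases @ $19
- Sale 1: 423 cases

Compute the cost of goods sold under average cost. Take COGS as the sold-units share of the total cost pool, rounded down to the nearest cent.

Sale 1, sell 423: 423/688 × $13,596.00 → $8,359.16
Ending inventory (cost pool remaining) = $5,236.84
Check: goods available $13,596.00 = COGS $8,359.16 + ending $5,236.84

COGS = $8,359.16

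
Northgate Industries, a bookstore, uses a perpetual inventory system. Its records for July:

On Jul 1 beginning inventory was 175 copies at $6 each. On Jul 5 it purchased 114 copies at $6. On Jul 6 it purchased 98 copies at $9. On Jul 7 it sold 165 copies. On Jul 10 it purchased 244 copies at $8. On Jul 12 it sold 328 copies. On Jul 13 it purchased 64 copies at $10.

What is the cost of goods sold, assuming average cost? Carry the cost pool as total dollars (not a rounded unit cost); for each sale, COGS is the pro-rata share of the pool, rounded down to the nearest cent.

COGS = $3,545.53

After Jul 1: 175 on hand, pool $1,050.00 (≈ $6.0000 each)
After Jul 5: 289 on hand, pool $1,734.00 (≈ $6.0000 each)
After Jul 6: 387 on hand, pool $2,616.00 (≈ $6.7597 each)
Jul 7, sell 165: 165/387 × $2,616.00 → $1,115.34
After Jul 10: 466 on hand, pool $3,452.66 (≈ $7.4091 each)
Jul 12, sell 328: 328/466 × $3,452.66 → $2,430.19
After Jul 13: 202 on hand, pool $1,662.47 (≈ $8.2300 each)
Total COGS = $1,115.34 + $2,430.19 = $3,545.53
Ending inventory (cost pool remaining) = $1,662.47
Check: goods available $5,208.00 = COGS $3,545.53 + ending $1,662.47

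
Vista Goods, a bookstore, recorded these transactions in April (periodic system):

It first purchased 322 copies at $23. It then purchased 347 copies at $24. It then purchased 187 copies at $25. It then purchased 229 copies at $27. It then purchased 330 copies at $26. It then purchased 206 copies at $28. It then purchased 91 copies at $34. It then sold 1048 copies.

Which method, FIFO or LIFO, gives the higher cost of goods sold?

LIFO

FIFO COGS: 322 @ $23 + 347 @ $24 + 187 @ $25 + 192 @ $27 = $25,593
LIFO COGS: 91 @ $34 + 206 @ $28 + 330 @ $26 + 229 @ $27 + 187 @ $25 + 5 @ $24 = $28,420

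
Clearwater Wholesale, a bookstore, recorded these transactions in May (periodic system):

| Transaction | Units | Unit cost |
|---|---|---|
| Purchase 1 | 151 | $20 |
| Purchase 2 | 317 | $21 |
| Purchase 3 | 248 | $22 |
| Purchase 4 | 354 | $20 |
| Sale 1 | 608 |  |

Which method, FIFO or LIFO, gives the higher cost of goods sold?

FIFO

FIFO COGS: 151 @ $20 + 317 @ $21 + 140 @ $22 = $12,757
LIFO COGS: 354 @ $20 + 248 @ $22 + 6 @ $21 = $12,662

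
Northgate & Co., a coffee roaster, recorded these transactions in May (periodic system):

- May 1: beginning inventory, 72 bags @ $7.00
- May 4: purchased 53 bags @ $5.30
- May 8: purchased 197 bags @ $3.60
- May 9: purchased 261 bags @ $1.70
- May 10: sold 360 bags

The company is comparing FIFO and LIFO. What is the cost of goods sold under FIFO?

COGS = $1,558.70

FIFO COGS: 72 @ $7.00 + 53 @ $5.30 + 197 @ $3.60 + 38 @ $1.70 = $1,558.70
LIFO COGS: 261 @ $1.70 + 99 @ $3.60 = $800.10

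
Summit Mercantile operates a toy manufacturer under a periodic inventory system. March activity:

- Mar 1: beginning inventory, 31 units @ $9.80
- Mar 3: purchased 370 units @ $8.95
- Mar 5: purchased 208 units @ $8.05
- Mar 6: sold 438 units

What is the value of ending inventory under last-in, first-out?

Mar 6, 438 sold [LIFO — newest first]: 208 @ $8.05 + 230 @ $8.95 = $3,732.90
Ending inventory: 31 @ $9.80 + 140 @ $8.95 = $1,556.80
Check: goods available $5,289.70 = COGS $3,732.90 + ending $1,556.80

Ending inventory = $1,556.80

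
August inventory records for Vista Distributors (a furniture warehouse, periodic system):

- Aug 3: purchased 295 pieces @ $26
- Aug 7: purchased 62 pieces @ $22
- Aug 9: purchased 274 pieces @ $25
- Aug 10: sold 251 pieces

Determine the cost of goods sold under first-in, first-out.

COGS = $6,526

Aug 10, 251 sold [FIFO — oldest first]: 251 @ $26 = $6,526
Ending inventory: 44 @ $26 + 62 @ $22 + 274 @ $25 = $9,358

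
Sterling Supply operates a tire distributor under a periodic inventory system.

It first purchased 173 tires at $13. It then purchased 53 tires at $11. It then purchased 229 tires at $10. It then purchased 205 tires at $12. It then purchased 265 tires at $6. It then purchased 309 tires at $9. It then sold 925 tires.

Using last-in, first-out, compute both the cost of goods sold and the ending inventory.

Sale 1 (925) [LIFO — newest first]: 309 @ $9 + 265 @ $6 + 205 @ $12 + 146 @ $10 = $8,291
Ending inventory: 173 @ $13 + 53 @ $11 + 83 @ $10 = $3,662
Check: goods available $11,953 = COGS $8,291 + ending $3,662

COGS = $8,291; ending inventory = $3,662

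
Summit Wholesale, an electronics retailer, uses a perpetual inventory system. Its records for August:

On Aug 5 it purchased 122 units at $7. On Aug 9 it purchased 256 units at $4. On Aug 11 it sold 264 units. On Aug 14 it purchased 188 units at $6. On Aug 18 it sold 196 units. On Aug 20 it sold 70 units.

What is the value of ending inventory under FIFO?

Ending inventory = $216

Aug 11, 264 sold [FIFO — oldest first]: 122 @ $7 + 142 @ $4 = $1,422
Aug 18, 196 sold [FIFO — oldest first]: 114 @ $4 + 82 @ $6 = $948
Aug 20, 70 sold [FIFO — oldest first]: 70 @ $6 = $420
Total COGS = $1,422 + $948 + $420 = $2,790
Ending inventory: 36 @ $6 = $216
Check: goods available $3,006 = COGS $2,790 + ending $216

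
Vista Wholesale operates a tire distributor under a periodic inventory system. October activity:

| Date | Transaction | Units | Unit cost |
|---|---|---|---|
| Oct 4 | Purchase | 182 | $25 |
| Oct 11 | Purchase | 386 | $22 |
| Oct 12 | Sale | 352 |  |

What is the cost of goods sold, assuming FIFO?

Oct 12, 352 sold [FIFO — oldest first]: 182 @ $25 + 170 @ $22 = $8,290
Ending inventory: 216 @ $22 = $4,752

COGS = $8,290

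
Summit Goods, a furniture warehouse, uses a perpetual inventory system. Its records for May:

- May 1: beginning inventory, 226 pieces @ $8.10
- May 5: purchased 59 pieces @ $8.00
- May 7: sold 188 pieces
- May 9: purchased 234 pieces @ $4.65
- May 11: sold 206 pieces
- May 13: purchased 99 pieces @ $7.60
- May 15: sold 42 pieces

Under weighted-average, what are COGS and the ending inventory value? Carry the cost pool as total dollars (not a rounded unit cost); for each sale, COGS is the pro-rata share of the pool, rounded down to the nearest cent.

COGS = $2,957.43; ending inventory = $1,185.67

After May 1: 226 on hand, pool $1,830.60 (≈ $8.1000 each)
After May 5: 285 on hand, pool $2,302.60 (≈ $8.0793 each)
May 7, sell 188: 188/285 × $2,302.60 → $1,518.90
After May 9: 331 on hand, pool $1,871.80 (≈ $5.6550 each)
May 11, sell 206: 206/331 × $1,871.80 → $1,164.92
After May 13: 224 on hand, pool $1,459.28 (≈ $6.5146 each)
May 15, sell 42: 42/224 × $1,459.28 → $273.61
Total COGS = $1,518.90 + $1,164.92 + $273.61 = $2,957.43
Ending inventory (cost pool remaining) = $1,185.67
Check: goods available $4,143.10 = COGS $2,957.43 + ending $1,185.67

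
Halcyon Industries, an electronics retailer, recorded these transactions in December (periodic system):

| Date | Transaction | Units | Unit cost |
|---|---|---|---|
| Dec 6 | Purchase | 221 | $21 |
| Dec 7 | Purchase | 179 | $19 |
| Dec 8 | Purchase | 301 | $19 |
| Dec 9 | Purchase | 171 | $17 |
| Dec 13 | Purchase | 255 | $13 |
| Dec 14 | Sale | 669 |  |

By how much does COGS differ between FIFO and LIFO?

FIFO COGS: 221 @ $21 + 179 @ $19 + 269 @ $19 = $13,153
LIFO COGS: 255 @ $13 + 171 @ $17 + 243 @ $19 = $10,839
Difference = |$13,153 − $10,839| = $2,314

$2,314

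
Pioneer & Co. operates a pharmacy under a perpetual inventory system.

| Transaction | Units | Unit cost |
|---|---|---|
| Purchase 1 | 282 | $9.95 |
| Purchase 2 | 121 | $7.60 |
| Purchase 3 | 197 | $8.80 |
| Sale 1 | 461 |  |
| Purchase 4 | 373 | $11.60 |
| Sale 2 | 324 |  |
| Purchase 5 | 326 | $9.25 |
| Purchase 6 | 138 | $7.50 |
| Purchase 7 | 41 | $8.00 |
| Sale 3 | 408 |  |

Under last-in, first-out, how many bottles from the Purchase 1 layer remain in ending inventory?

Sale 1 (461) [LIFO — newest first]: 197 @ $8.80 + 121 @ $7.60 + 143 @ $9.95 = $4,076.05
Sale 2 (324) [LIFO — newest first]: 324 @ $11.60 = $3,758.40
Sale 3 (408) [LIFO — newest first]: 41 @ $8.00 + 138 @ $7.50 + 229 @ $9.25 = $3,481.25
Total COGS = $4,076.05 + $3,758.40 + $3,481.25 = $11,315.70
Ending inventory: 139 @ $9.95 + 49 @ $11.60 + 97 @ $9.25 = $2,848.70
Check: goods available $14,164.40 = COGS $11,315.70 + ending $2,848.70

139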